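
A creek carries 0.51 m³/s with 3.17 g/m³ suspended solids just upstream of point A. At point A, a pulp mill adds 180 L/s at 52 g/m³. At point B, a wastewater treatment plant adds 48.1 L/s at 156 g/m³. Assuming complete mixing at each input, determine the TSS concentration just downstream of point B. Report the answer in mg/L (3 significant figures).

180 L/s = 0.18 m³/s.
After input A: C = (0.51·3.17 + 0.18·52) / 0.69 = 15.91 mg/L.
48.1 L/s = 0.0481 m³/s.
After input B: C = (0.69·15.91 + 0.0481·156) / 0.7381 = 25.04 mg/L.

25.0 mg/L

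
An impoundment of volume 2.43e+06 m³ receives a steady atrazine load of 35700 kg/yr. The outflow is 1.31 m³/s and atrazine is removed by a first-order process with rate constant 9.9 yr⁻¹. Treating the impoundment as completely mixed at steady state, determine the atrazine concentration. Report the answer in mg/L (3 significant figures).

0.546 mg/L

Outflow Q = 1.31 m³/s × 3.156e+07 s/yr = 4.134e+07 m³/yr.
Steady-state CSTR mass balance: W = Q·C + k·V·C, so C = W/(Q + kV).
Q + kV = 4.134e+07 + 9.9·2.43e+06 = 6.54e+07 m³/yr.
C = 35700/6.54e+07 = 0.0005459 kg/m³ = 0.5459 mg/L.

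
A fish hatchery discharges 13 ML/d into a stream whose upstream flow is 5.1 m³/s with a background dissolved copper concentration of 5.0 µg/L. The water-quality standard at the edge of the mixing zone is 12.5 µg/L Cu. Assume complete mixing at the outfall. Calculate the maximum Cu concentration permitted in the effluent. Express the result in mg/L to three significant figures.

0.267 mg/L

13 ML/d = 0.1505 m³/s.
5.0 µg/L = 0.005 mg/L.
12.5 µg/L = 0.0125 mg/L.
Mass balance: 0.0125·5.25 = 0.1505·Cₑ + 5.1·0.005.
Cₑ = (0.06563 − 0.0255) / 0.1505 = 0.2667 mg/L.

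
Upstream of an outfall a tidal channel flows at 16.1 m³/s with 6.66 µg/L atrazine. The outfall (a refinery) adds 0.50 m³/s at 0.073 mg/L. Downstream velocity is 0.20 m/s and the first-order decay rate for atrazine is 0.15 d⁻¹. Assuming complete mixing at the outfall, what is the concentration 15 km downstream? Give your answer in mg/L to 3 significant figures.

0.00760 mg/L

6.66 µg/L = 0.00666 mg/L.
After complete mixing, C₀ = (0.5·0.073 + 16.1·0.00666) / 16.6 = 0.008658 mg/L.
Travel time t = 1.5e+04 m / 0.20 m/s = 7.5e+04 s = 0.8681 d.
C = 0.008658·exp(−0.15·0.8681) = 0.008658·0.8779 = 0.007601 mg/L.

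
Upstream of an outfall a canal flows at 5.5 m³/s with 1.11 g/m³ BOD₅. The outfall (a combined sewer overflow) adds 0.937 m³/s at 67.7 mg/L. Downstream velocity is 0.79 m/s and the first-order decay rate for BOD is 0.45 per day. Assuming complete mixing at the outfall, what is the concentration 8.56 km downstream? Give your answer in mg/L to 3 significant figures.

After complete mixing, C₀ = (0.937·67.7 + 5.5·1.11) / 6.437 = 10.8 mg/L.
Travel time t = 8560 m / 0.79 m/s = 1.084e+04 s = 0.1254 d.
C = 10.8·exp(−0.45·0.1254) = 10.8·0.9451 = 10.21 mg/L.

10.2 mg/L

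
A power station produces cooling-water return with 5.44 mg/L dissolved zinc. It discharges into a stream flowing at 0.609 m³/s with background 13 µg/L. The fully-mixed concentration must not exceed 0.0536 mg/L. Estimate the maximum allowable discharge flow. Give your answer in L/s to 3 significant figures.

4.59 L/s

13 µg/L = 0.013 mg/L.
Mass balance at complete mixing: C_std·(Q_w + Q_r) = Q_w·C_e + Q_r·C_b.
Rearranging, Q_w = Q_r·(C_std − C_b)/(C_e − C_std) = 0.609·(0.0536 − 0.013) / (5.44 − 0.0536) = 0.00459 m³/s.
= 4.59 L/s.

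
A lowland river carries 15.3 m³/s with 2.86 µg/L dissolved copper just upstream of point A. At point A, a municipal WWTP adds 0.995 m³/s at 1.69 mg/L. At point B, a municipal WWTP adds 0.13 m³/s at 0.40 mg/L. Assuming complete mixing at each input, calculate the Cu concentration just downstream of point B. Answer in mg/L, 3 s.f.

0.108 mg/L

2.86 µg/L = 0.00286 mg/L.
After input A: C = (15.3·0.00286 + 0.995·1.69) / 16.3 = 0.1059 mg/L.
After input B: C = (16.3·0.1059 + 0.13·0.4) / 16.43 = 0.1082 mg/L.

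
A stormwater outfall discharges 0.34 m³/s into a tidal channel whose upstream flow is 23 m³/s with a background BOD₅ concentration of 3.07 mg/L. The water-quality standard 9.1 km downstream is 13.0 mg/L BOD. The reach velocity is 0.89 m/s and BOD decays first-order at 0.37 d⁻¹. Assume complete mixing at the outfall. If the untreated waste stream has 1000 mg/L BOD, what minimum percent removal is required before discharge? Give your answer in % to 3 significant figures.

Travel time to the compliance point: t = 9100/0.89 = 1.022e+04 s = 0.1183 d; decay factor exp(−0.37·0.1183) = 0.9572.
So the concentration just after mixing may be at most 13/0.9572 = 13.58 mg/L.
Mass balance: 13.58·23.34 = 0.34·Cₑ + 23·3.07.
Cₑ = (317 − 70.61) / 0.34 = 724.7 mg/L.
Required removal = 1 − 724.7/1000 = 27.53 %.

27.5 %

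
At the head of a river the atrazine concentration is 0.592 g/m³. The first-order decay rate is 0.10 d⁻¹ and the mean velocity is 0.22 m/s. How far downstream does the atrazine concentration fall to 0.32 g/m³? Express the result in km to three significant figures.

From C = C₀·e^(−kt), t = ln(C₀/C)/k = ln(0.592/0.32)/0.10 = 0.6152/0.10 = 6.152 d.
Distance = v·t = 0.22 m/s × 5.315e+05 s = 1.169e+05 m = 116.9 km.

117 km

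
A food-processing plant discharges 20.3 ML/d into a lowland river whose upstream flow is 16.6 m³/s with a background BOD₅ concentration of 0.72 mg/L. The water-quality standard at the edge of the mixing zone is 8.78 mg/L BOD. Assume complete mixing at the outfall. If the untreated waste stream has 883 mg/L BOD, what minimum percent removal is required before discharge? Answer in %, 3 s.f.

20.3 ML/d = 0.235 m³/s.
Mass balance: 8.78·16.83 = 0.235·Cₑ + 16.6·0.72.
Cₑ = (147.8 − 11.95) / 0.235 = 578.2 mg/L.
Required removal = 1 − 578.2/883 = 34.51 %.

34.5 %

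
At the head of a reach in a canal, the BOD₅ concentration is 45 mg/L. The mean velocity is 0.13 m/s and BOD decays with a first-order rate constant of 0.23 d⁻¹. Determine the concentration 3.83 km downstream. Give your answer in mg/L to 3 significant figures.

41.6 mg/L

Travel time t = 3.83 km / 0.13 m/s = 3830/0.13 = 2.946e+04 s = 0.341 d.
First-order decay: C = 45·exp(−0.23·0.341) = 45·0.9246 = 41.61 mg/L.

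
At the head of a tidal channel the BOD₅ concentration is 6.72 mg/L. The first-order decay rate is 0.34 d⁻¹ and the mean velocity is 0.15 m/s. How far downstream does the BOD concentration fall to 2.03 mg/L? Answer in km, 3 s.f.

45.6 km

From C = C₀·e^(−kt), t = ln(C₀/C)/k = ln(6.72/2.03)/0.34 = 1.197/0.34 = 3.521 d.
Distance = v·t = 0.15 m/s × 3.042e+05 s = 4.563e+04 m = 45.63 km.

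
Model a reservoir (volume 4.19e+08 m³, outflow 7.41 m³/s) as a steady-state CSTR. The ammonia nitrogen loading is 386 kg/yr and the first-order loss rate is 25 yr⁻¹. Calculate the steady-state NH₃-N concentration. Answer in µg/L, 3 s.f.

0.0360 µg/L

Outflow Q = 7.41 m³/s × 3.156e+07 s/yr = 2.338e+08 m³/yr.
Steady-state CSTR mass balance: W = Q·C + k·V·C, so C = W/(Q + kV).
Q + kV = 2.338e+08 + 25·4.19e+08 = 1.071e+10 m³/yr.
C = 386/1.071e+10 = 3.604e-08 kg/m³ = 3.604e-05 mg/L = 0.03604 µg/L.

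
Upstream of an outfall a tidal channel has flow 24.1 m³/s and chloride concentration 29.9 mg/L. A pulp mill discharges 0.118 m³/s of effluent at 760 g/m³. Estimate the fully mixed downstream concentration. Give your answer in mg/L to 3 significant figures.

33.5 mg/L

Flow-weighted mixing gives C = (0.118·760 + 24.1·29.9) / (0.118 + 24.1) = 810.3/24.22 = 33.46 mg/L.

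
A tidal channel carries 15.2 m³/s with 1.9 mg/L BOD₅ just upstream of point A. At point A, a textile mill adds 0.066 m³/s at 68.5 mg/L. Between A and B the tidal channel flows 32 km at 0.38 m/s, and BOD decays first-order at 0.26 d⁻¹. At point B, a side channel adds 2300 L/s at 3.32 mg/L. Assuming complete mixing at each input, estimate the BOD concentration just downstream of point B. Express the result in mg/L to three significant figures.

After input A: C = (15.2·1.9 + 0.066·68.5) / 15.27 = 2.188 mg/L.
Over the 32 km reach to input B (t = 8.421e+04 s = 0.9747 d), decay gives C = 2.188·exp(−0.26·0.9747) = 1.698 mg/L.
2300 L/s = 2.3 m³/s.
After input B: C = (15.27·1.698 + 2.3·3.32) / 17.57 = 1.911 mg/L.

1.91 mg/L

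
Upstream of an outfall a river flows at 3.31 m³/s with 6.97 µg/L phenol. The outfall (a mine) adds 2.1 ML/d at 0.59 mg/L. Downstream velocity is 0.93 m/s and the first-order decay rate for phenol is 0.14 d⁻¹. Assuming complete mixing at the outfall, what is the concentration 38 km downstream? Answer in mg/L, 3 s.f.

2.1 ML/d = 0.02431 m³/s.
6.97 µg/L = 0.00697 mg/L.
After complete mixing, C₀ = (0.02431·0.59 + 3.31·0.00697) / 3.334 = 0.01122 mg/L.
Travel time t = 3.8e+04 m / 0.93 m/s = 4.086e+04 s = 0.4729 d.
C = 0.01122·exp(−0.14·0.4729) = 0.01122·0.9359 = 0.0105 mg/L.

0.0105 mg/L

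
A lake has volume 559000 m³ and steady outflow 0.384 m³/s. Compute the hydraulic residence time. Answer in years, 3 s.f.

0.0461 yr

Q = 0.384 m³/s × 3.156e+07 s/yr = 1.212e+07 m³/yr.
Hydraulic residence time τ = V/Q = 559000/1.212e+07 = 0.04613 yr.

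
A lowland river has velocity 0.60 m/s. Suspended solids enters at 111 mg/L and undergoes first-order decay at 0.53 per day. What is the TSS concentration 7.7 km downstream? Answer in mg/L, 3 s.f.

103 mg/L

Travel time t = 7.7 km / 0.60 m/s = 7700/0.60 = 1.283e+04 s = 0.1485 d.
First-order decay: C = 111·exp(−0.53·0.1485) = 111·0.9243 = 102.6 mg/L.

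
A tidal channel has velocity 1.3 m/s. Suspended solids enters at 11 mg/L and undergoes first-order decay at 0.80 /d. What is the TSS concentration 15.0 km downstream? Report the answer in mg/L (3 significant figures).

9.89 mg/L

Travel time t = 15.0 km / 1.3 m/s = 1.5e+04/1.3 = 1.154e+04 s = 0.1335 d.
First-order decay: C = 11·exp(−0.80·0.1335) = 11·0.8987 = 9.885 mg/L.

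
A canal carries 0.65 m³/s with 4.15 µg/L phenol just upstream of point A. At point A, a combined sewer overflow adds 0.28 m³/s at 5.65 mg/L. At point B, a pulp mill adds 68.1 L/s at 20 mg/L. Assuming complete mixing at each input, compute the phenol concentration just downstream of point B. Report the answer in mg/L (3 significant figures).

4.15 µg/L = 0.00415 mg/L.
After input A: C = (0.65·0.00415 + 0.28·5.65) / 0.93 = 1.704 mg/L.
68.1 L/s = 0.0681 m³/s.
After input B: C = (0.93·1.704 + 0.0681·20) / 0.9981 = 2.952 mg/L.

2.95 mg/L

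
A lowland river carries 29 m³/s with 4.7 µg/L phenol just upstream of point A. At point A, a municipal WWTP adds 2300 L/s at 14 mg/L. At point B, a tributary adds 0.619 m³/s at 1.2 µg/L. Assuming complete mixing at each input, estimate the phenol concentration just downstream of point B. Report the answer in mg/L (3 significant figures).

4.7 µg/L = 0.0047 mg/L.
2300 L/s = 2.3 m³/s.
After input A: C = (29·0.0047 + 2.3·14) / 31.3 = 1.033 mg/L.
1.2 µg/L = 0.0012 mg/L.
After input B: C = (31.3·1.033 + 0.619·0.0012) / 31.92 = 1.013 mg/L.

1.01 mg/L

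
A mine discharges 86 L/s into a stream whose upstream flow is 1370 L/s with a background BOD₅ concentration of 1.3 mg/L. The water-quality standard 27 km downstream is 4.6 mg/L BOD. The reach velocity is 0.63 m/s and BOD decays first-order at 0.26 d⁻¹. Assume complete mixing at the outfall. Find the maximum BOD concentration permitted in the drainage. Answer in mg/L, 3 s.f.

67.9 mg/L

86 L/s = 0.086 m³/s.
1370 L/s = 1.37 m³/s.
Travel time to the compliance point: t = 2.7e+04/0.63 = 4.286e+04 s = 0.496 d; decay factor exp(−0.26·0.496) = 0.879.
So the concentration just after mixing may be at most 4.6/0.879 = 5.233 mg/L.
Mass balance: 5.233·1.456 = 0.086·Cₑ + 1.37·1.3.
Cₑ = (7.62 − 1.781) / 0.086 = 67.89 mg/L.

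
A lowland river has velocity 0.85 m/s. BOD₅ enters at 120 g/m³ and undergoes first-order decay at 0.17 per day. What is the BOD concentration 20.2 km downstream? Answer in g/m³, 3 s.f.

Travel time t = 20.2 km / 0.85 m/s = 2.02e+04/0.85 = 2.376e+04 s = 0.2751 d.
First-order decay: C = 120·exp(−0.17·0.2751) = 120·0.9543 = 114.5 g/m³.

115 g/m³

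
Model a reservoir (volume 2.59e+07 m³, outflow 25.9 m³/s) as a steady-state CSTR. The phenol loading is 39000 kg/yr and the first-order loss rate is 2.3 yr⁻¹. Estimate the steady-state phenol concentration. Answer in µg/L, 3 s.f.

44.5 µg/L

Outflow Q = 25.9 m³/s × 3.156e+07 s/yr = 8.173e+08 m³/yr.
Steady-state CSTR mass balance: W = Q·C + k·V·C, so C = W/(Q + kV).
Q + kV = 8.173e+08 + 2.3·2.59e+07 = 8.769e+08 m³/yr.
C = 39000/8.769e+08 = 4.447e-05 kg/m³ = 0.04447 mg/L = 44.47 µg/L.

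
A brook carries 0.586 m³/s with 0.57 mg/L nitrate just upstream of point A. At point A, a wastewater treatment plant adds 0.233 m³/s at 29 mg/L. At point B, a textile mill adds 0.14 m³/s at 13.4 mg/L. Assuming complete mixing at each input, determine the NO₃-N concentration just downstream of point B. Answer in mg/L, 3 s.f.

9.35 mg/L

After input A: C = (0.586·0.57 + 0.233·29) / 0.819 = 8.658 mg/L.
After input B: C = (0.819·8.658 + 0.14·13.4) / 0.959 = 9.35 mg/L.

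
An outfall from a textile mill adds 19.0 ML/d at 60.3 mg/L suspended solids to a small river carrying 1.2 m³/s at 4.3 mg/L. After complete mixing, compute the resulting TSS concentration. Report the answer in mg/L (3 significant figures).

19.0 ML/d = 0.2199 m³/s.
Flow-weighted mixing gives C = (0.2199·60.3 + 1.2·4.3) / (0.2199 + 1.2) = 18.42/1.42 = 12.97 mg/L.

13.0 mg/L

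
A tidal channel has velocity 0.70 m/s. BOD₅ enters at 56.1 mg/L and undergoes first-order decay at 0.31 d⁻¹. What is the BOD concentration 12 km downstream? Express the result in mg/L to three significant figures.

52.8 mg/L

Travel time t = 12 km / 0.70 m/s = 1.2e+04/0.70 = 1.714e+04 s = 0.1984 d.
First-order decay: C = 56.1·exp(−0.31·0.1984) = 56.1·0.9403 = 52.75 mg/L.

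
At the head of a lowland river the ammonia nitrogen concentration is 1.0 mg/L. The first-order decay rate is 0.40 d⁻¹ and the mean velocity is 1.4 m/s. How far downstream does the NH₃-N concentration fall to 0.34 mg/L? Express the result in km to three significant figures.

From C = C₀·e^(−kt), t = ln(C₀/C)/k = ln(1.0/0.34)/0.40 = 1.079/0.40 = 2.697 d.
Distance = v·t = 1.4 m/s × 2.33e+05 s = 3.262e+05 m = 326.2 km.

326 km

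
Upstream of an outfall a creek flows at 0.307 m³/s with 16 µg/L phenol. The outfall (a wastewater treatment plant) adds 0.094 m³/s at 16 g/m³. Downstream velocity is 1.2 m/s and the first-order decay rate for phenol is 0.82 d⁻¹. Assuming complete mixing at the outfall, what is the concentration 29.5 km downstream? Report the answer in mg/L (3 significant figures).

16 µg/L = 0.016 mg/L.
After complete mixing, C₀ = (0.094·16 + 0.307·0.016) / 0.401 = 3.763 mg/L.
Travel time t = 2.95e+04 m / 1.2 m/s = 2.458e+04 s = 0.2845 d.
C = 3.763·exp(−0.82·0.2845) = 3.763·0.7919 = 2.98 mg/L.

2.98 mg/L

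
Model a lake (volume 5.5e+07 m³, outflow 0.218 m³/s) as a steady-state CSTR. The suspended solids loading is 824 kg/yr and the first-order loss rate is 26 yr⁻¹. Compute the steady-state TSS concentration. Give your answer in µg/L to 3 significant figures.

Outflow Q = 0.218 m³/s × 3.156e+07 s/yr = 6.88e+06 m³/yr.
Steady-state CSTR mass balance: W = Q·C + k·V·C, so C = W/(Q + kV).
Q + kV = 6.88e+06 + 26·5.5e+07 = 1.437e+09 m³/yr.
C = 824/1.437e+09 = 5.735e-07 kg/m³ = 0.0005735 mg/L = 0.5735 µg/L.

0.573 µg/L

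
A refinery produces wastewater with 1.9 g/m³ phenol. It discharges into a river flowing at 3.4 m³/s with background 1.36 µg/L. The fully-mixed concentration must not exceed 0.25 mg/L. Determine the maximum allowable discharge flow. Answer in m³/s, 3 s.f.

1.36 µg/L = 0.00136 mg/L.
Mass balance at complete mixing: C_std·(Q_w + Q_r) = Q_w·C_e + Q_r·C_b.
Rearranging, Q_w = Q_r·(C_std − C_b)/(C_e − C_std) = 3.4·(0.25 − 0.00136) / (1.9 − 0.25) = 0.5123 m³/s.

0.512 m³/s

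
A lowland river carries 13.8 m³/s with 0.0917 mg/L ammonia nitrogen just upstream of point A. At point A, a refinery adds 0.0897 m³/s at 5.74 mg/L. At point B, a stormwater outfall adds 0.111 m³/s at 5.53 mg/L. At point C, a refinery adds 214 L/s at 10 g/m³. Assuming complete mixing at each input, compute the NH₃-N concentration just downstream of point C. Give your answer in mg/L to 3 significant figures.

After input A: C = (13.8·0.0917 + 0.0897·5.74) / 13.89 = 0.1282 mg/L.
After input B: C = (13.89·0.1282 + 0.111·5.53) / 14 = 0.171 mg/L.
214 L/s = 0.214 m³/s.
After input C: C = (14·0.171 + 0.214·10) / 14.21 = 0.319 mg/L.

0.319 mg/L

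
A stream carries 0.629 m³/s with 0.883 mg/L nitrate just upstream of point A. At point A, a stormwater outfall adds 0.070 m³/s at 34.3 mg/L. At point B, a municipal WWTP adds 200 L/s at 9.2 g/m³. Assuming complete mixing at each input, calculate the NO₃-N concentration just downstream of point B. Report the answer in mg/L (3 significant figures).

After input A: C = (0.629·0.883 + 0.07·34.3) / 0.699 = 4.229 mg/L.
200 L/s = 0.2 m³/s.
After input B: C = (0.699·4.229 + 0.2·9.2) / 0.899 = 5.335 mg/L.

5.34 mg/L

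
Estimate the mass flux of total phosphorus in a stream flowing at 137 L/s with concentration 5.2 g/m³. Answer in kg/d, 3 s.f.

61.6 kg/d

137 L/s = 0.137 m³/s.
Mass flux = Q·C = 0.137 m³/s × 5.2 g/m³ = 0.7124 g/s.
= 0.7124 g/s × 86.4 = 61.55 kg/d.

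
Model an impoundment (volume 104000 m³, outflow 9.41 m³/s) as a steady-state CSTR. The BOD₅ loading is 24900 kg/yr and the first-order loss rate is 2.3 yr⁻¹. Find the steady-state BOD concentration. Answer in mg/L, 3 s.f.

Outflow Q = 9.41 m³/s × 3.156e+07 s/yr = 2.97e+08 m³/yr.
Steady-state CSTR mass balance: W = Q·C + k·V·C, so C = W/(Q + kV).
Q + kV = 2.97e+08 + 2.3·104000 = 2.972e+08 m³/yr.
C = 24900/2.972e+08 = 8.378e-05 kg/m³ = 0.08378 mg/L.

0.0838 mg/L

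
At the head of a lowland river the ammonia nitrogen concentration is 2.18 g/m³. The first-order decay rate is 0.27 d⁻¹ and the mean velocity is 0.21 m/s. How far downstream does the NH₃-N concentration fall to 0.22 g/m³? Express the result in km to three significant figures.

From C = C₀·e^(−kt), t = ln(C₀/C)/k = ln(2.18/0.22)/0.27 = 2.293/0.27 = 8.494 d.
Distance = v·t = 0.21 m/s × 7.339e+05 s = 1.541e+05 m = 154.1 km.

154 km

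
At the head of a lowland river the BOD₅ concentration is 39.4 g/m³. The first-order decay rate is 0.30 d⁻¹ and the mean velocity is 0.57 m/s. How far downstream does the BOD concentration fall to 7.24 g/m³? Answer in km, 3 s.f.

278 km

From C = C₀·e^(−kt), t = ln(C₀/C)/k = ln(39.4/7.24)/0.30 = 1.694/0.30 = 5.647 d.
Distance = v·t = 0.57 m/s × 4.879e+05 s = 2.781e+05 m = 278.1 km.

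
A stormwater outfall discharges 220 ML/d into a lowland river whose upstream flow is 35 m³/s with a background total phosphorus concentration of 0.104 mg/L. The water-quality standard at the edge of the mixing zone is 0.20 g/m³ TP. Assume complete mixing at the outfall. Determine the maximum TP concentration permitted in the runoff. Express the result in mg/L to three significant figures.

1.52 mg/L

220 ML/d = 2.546 m³/s.
Mass balance: 0.2·37.55 = 2.546·Cₑ + 35·0.104.
Cₑ = (7.509 − 3.64) / 2.546 = 1.52 mg/L.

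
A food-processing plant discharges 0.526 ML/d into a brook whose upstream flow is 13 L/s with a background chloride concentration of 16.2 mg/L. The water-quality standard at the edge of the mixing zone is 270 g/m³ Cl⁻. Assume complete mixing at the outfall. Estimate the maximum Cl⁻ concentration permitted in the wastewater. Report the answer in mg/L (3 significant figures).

812 mg/L

0.526 ML/d = 0.006088 m³/s.
13 L/s = 0.013 m³/s.
Mass balance: 270·0.01909 = 0.006088·Cₑ + 0.013·16.2.
Cₑ = (5.154 − 0.2106) / 0.006088 = 812 mg/L.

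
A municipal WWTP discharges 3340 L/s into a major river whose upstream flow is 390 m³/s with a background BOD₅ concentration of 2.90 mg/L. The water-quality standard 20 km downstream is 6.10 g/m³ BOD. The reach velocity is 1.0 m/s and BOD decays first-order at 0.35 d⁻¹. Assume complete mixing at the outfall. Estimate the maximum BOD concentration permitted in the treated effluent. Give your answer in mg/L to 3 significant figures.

3340 L/s = 3.34 m³/s.
Travel time to the compliance point: t = 2e+04/1.0 = 2e+04 s = 0.2315 d; decay factor exp(−0.35·0.2315) = 0.9222.
So the concentration just after mixing may be at most 6.1/0.9222 = 6.615 mg/L.
Mass balance: 6.615·393.3 = 3.34·Cₑ + 390·2.9.
Cₑ = (2602 − 1131) / 3.34 = 440.4 mg/L.

440 mg/L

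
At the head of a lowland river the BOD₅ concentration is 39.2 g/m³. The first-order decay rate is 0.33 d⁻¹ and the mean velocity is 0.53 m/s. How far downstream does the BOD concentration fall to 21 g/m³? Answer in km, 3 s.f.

From C = C₀·e^(−kt), t = ln(C₀/C)/k = ln(39.2/21)/0.33 = 0.6242/0.33 = 1.891 d.
Distance = v·t = 0.53 m/s × 1.634e+05 s = 8.661e+04 m = 86.61 km.

86.6 km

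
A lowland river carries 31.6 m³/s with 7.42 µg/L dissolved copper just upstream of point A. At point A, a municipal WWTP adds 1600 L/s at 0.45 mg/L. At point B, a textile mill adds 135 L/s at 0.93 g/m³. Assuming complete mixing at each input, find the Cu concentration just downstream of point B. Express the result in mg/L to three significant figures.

0.0324 mg/L

7.42 µg/L = 0.00742 mg/L.
1600 L/s = 1.6 m³/s.
After input A: C = (31.6·0.00742 + 1.6·0.45) / 33.2 = 0.02875 mg/L.
135 L/s = 0.135 m³/s.
After input B: C = (33.2·0.02875 + 0.135·0.93) / 33.34 = 0.0324 mg/L.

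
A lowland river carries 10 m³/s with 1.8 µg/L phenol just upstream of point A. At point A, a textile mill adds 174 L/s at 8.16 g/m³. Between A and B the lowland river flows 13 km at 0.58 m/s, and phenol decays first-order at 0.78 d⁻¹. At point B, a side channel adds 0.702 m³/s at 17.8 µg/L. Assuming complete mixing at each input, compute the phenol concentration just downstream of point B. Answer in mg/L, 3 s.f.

1.8 µg/L = 0.0018 mg/L.
174 L/s = 0.174 m³/s.
After input A: C = (10·0.0018 + 0.174·8.16) / 10.17 = 0.1413 mg/L.
Over the 13 km reach to input B (t = 2.241e+04 s = 0.2594 d), decay gives C = 0.1413·exp(−0.78·0.2594) = 0.1154 mg/L.
17.8 µg/L = 0.0178 mg/L.
After input B: C = (10.17·0.1154 + 0.702·0.0178) / 10.88 = 0.1091 mg/L.

0.109 mg/L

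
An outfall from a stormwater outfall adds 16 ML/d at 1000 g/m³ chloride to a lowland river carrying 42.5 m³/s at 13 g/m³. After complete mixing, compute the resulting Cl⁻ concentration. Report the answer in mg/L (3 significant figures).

17.3 mg/L

16 ML/d = 0.1852 m³/s.
Conservation of mass across the mixing zone: C = (0.1852·1000 + 42.5·13) / (0.1852 + 42.5) = 737.7/42.69 = 17.28 mg/L.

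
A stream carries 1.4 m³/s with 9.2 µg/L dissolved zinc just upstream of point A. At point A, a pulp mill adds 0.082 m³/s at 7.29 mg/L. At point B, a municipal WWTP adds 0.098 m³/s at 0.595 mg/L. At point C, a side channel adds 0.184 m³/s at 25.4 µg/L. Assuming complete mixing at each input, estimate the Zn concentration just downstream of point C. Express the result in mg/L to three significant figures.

9.2 µg/L = 0.0092 mg/L.
After input A: C = (1.4·0.0092 + 0.082·7.29) / 1.482 = 0.4121 mg/L.
After input B: C = (1.482·0.4121 + 0.098·0.595) / 1.58 = 0.4234 mg/L.
25.4 µg/L = 0.0254 mg/L.
After input C: C = (1.58·0.4234 + 0.184·0.0254) / 1.764 = 0.3819 mg/L.

0.382 mg/L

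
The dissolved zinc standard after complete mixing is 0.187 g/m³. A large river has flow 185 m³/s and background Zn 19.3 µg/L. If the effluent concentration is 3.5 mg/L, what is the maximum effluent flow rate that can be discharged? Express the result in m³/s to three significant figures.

19.3 µg/L = 0.0193 mg/L.
Mass balance at complete mixing: C_std·(Q_w + Q_r) = Q_w·C_e + Q_r·C_b.
Rearranging, Q_w = Q_r·(C_std − C_b)/(C_e − C_std) = 185·(0.187 − 0.0193) / (3.5 − 0.187) = 9.364 m³/s.

9.36 m³/s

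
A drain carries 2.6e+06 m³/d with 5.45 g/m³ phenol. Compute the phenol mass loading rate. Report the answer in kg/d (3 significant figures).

14200 kg/d

2.6e+06 m³/d = 30.09 m³/s.
Mass flux = Q·C = 30.09 m³/s × 5.45 g/m³ = 164 g/s.
= 164 g/s × 86.4 = 1.417e+04 kg/d.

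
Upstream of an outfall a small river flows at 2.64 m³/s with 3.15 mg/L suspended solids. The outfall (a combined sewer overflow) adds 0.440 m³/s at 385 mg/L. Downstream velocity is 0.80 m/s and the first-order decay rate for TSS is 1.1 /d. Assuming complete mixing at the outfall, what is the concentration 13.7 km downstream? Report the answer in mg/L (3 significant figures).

After complete mixing, C₀ = (0.44·385 + 2.64·3.15) / 3.08 = 57.7 mg/L.
Travel time t = 1.37e+04 m / 0.80 m/s = 1.712e+04 s = 0.1982 d.
C = 57.7·exp(−1.1·0.1982) = 57.7·0.8041 = 46.4 mg/L.

46.4 mg/L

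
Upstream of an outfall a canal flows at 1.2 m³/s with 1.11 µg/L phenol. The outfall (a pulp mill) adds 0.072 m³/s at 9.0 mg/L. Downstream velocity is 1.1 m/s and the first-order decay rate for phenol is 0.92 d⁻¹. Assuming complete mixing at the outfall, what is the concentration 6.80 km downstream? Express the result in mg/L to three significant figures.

0.478 mg/L

1.11 µg/L = 0.00111 mg/L.
After complete mixing, C₀ = (0.072·9 + 1.2·0.00111) / 1.272 = 0.5105 mg/L.
Travel time t = 6800 m / 1.1 m/s = 6182 s = 0.07155 d.
C = 0.5105·exp(−0.92·0.07155) = 0.5105·0.9363 = 0.478 mg/L.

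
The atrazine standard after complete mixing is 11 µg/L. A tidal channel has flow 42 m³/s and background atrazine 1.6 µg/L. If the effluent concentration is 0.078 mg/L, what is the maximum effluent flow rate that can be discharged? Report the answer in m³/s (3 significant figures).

1.6 µg/L = 0.0016 mg/L.
11 µg/L = 0.011 mg/L.
Mass balance at complete mixing: C_std·(Q_w + Q_r) = Q_w·C_e + Q_r·C_b.
Rearranging, Q_w = Q_r·(C_std − C_b)/(C_e − C_std) = 42·(0.011 − 0.0016) / (0.078 − 0.011) = 5.893 m³/s.

5.89 m³/s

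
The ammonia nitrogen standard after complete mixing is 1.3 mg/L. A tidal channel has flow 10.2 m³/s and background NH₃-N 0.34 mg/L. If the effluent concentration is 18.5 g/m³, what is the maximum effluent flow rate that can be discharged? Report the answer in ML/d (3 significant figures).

49.2 ML/d

Mass balance at complete mixing: C_std·(Q_w + Q_r) = Q_w·C_e + Q_r·C_b.
Rearranging, Q_w = Q_r·(C_std − C_b)/(C_e − C_std) = 10.2·(1.3 − 0.34) / (18.5 − 1.3) = 0.5693 m³/s.
= 49.19 ML/d.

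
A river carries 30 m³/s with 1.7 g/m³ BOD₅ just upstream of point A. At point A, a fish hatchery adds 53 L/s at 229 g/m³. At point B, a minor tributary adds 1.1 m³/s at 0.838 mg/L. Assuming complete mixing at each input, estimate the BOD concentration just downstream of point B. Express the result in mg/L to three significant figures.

2.06 mg/L

53 L/s = 0.053 m³/s.
After input A: C = (30·1.7 + 0.053·229) / 30.05 = 2.101 mg/L.
After input B: C = (30.05·2.101 + 1.1·0.838) / 31.15 = 2.056 mg/L.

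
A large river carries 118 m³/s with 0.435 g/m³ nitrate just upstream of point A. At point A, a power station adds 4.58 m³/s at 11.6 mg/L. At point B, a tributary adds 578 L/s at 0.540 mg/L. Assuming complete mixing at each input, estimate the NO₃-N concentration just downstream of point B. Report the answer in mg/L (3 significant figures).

After input A: C = (118·0.435 + 4.58·11.6) / 122.6 = 0.8522 mg/L.
578 L/s = 0.578 m³/s.
After input B: C = (122.6·0.8522 + 0.578·0.54) / 123.2 = 0.8507 mg/L.

0.851 mg/L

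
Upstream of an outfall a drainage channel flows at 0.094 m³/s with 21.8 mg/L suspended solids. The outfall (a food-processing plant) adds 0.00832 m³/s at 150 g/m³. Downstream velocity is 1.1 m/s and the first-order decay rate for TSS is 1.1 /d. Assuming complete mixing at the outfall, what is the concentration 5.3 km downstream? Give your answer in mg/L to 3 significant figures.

After complete mixing, C₀ = (0.00832·150 + 0.094·21.8) / 0.1023 = 32.22 mg/L.
Travel time t = 5300 m / 1.1 m/s = 4818 s = 0.05577 d.
C = 32.22·exp(−1.1·0.05577) = 32.22·0.9405 = 30.31 mg/L.

30.3 mg/L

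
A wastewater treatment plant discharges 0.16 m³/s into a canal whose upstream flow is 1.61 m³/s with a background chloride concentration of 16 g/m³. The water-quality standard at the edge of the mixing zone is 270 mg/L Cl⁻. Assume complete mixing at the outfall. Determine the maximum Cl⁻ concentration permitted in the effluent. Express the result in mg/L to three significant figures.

Mass balance: 270·1.77 = 0.16·Cₑ + 1.61·16.
Cₑ = (477.9 − 25.76) / 0.16 = 2826 mg/L.

2830 mg/L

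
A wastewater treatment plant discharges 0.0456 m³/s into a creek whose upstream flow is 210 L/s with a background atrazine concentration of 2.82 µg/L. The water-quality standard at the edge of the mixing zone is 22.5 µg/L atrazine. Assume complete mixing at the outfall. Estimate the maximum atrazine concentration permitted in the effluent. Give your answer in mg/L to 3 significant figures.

210 L/s = 0.21 m³/s.
2.82 µg/L = 0.00282 mg/L.
22.5 µg/L = 0.0225 mg/L.
Mass balance: 0.0225·0.2556 = 0.0456·Cₑ + 0.21·0.00282.
Cₑ = (0.005751 − 0.0005922) / 0.0456 = 0.1131 mg/L.

0.113 mg/L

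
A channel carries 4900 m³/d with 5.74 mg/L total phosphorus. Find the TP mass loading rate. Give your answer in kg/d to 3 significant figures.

28.1 kg/d

4900 m³/d = 0.05671 m³/s.
Mass flux = Q·C = 0.05671 m³/s × 5.74 g/m³ = 0.3255 g/s.
= 0.3255 g/s × 86.4 = 28.13 kg/d.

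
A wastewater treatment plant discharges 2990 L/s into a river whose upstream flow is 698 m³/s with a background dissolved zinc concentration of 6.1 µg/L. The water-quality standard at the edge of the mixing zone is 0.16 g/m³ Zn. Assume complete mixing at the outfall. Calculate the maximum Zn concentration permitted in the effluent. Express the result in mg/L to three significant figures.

2990 L/s = 2.99 m³/s.
6.1 µg/L = 0.0061 mg/L.
Mass balance: 0.16·701 = 2.99·Cₑ + 698·0.0061.
Cₑ = (112.2 − 4.258) / 2.99 = 36.09 mg/L.

36.1 mg/L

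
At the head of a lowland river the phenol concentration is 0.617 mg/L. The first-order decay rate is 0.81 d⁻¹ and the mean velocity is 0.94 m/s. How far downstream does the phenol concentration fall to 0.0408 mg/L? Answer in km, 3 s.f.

272 km

From C = C₀·e^(−kt), t = ln(C₀/C)/k = ln(0.617/0.0408)/0.81 = 2.716/0.81 = 3.353 d.
Distance = v·t = 0.94 m/s × 2.897e+05 s = 2.723e+05 m = 272.3 km.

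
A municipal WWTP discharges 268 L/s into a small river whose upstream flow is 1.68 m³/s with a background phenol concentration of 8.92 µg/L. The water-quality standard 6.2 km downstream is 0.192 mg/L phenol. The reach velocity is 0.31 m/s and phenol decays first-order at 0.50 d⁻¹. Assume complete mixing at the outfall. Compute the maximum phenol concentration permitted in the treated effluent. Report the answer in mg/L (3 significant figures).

268 L/s = 0.268 m³/s.
8.92 µg/L = 0.00892 mg/L.
Travel time to the compliance point: t = 6200/0.31 = 2e+04 s = 0.2315 d; decay factor exp(−0.50·0.2315) = 0.8907.
So the concentration just after mixing may be at most 0.192/0.8907 = 0.2156 mg/L.
Mass balance: 0.2156·1.948 = 0.268·Cₑ + 1.68·0.00892.
Cₑ = (0.4199 − 0.01499) / 0.268 = 1.511 mg/L.

1.51 mg/L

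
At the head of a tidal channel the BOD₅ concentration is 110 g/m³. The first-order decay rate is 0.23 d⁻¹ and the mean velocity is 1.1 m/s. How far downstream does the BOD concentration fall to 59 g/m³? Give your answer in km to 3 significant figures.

257 km

From C = C₀·e^(−kt), t = ln(C₀/C)/k = ln(110/59)/0.23 = 0.6229/0.23 = 2.708 d.
Distance = v·t = 1.1 m/s × 2.34e+05 s = 2.574e+05 m = 257.4 km.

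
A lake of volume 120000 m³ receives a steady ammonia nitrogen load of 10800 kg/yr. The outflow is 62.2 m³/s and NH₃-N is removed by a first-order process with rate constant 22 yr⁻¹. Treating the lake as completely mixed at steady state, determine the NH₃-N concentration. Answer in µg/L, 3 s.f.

Outflow Q = 62.2 m³/s × 3.156e+07 s/yr = 1.963e+09 m³/yr.
Steady-state CSTR mass balance: W = Q·C + k·V·C, so C = W/(Q + kV).
Q + kV = 1.963e+09 + 22·120000 = 1.966e+09 m³/yr.
C = 10800/1.966e+09 = 5.495e-06 kg/m³ = 0.005495 mg/L = 5.495 µg/L.

5.49 µg/L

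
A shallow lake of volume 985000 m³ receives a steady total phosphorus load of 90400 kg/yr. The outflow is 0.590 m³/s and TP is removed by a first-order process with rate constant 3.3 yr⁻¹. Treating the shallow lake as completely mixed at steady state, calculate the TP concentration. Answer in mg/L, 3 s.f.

4.13 mg/L

Outflow Q = 0.590 m³/s × 3.156e+07 s/yr = 1.862e+07 m³/yr.
Steady-state CSTR mass balance: W = Q·C + k·V·C, so C = W/(Q + kV).
Q + kV = 1.862e+07 + 3.3·985000 = 2.187e+07 m³/yr.
C = 90400/2.187e+07 = 0.004134 kg/m³ = 4.134 mg/L.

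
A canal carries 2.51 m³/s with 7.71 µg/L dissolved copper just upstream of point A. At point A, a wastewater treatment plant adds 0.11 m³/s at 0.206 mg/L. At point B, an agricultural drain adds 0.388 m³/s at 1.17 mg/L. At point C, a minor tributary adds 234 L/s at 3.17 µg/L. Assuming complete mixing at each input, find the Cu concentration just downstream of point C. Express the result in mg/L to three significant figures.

0.153 mg/L

7.71 µg/L = 0.00771 mg/L.
After input A: C = (2.51·0.00771 + 0.11·0.206) / 2.62 = 0.01604 mg/L.
After input B: C = (2.62·0.01604 + 0.388·1.17) / 3.008 = 0.1649 mg/L.
234 L/s = 0.234 m³/s.
3.17 µg/L = 0.00317 mg/L.
After input C: C = (3.008·0.1649 + 0.234·0.00317) / 3.242 = 0.1532 mg/L.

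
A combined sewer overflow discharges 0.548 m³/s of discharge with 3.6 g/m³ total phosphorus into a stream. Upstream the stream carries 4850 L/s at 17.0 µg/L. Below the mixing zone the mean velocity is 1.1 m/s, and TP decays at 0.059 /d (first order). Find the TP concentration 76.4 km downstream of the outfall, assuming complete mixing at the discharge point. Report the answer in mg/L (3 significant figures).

4850 L/s = 4.85 m³/s.
17.0 µg/L = 0.017 mg/L.
After complete mixing, C₀ = (0.548·3.6 + 4.85·0.017) / 5.398 = 0.3807 mg/L.
Travel time t = 7.64e+04 m / 1.1 m/s = 6.945e+04 s = 0.8039 d.
C = 0.3807·exp(−0.059·0.8039) = 0.3807·0.9537 = 0.3631 mg/L.

0.363 mg/L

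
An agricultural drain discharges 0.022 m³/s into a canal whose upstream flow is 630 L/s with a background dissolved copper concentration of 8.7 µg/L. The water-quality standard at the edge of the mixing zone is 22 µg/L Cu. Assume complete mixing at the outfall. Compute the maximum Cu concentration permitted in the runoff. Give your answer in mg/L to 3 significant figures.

0.403 mg/L

630 L/s = 0.63 m³/s.
8.7 µg/L = 0.0087 mg/L.
22 µg/L = 0.022 mg/L.
Mass balance: 0.022·0.652 = 0.022·Cₑ + 0.63·0.0087.
Cₑ = (0.01434 − 0.005481) / 0.022 = 0.4029 mg/L.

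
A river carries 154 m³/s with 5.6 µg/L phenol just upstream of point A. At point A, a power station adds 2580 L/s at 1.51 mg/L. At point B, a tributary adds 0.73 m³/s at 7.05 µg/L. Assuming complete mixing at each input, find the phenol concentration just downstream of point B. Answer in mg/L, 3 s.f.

5.6 µg/L = 0.0056 mg/L.
2580 L/s = 2.58 m³/s.
After input A: C = (154·0.0056 + 2.58·1.51) / 156.6 = 0.03039 mg/L.
7.05 µg/L = 0.00705 mg/L.
After input B: C = (156.6·0.03039 + 0.73·0.00705) / 157.3 = 0.03028 mg/L.

0.0303 mg/L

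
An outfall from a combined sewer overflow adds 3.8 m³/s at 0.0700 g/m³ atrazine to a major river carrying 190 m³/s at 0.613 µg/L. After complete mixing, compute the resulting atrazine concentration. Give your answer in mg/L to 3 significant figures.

0.613 µg/L = 0.000613 mg/L.
By mass balance at complete mixing, C = (3.8·0.07 + 190·0.000613) / (3.8 + 190) = 0.3825/193.8 = 0.001974 mg/L.

0.00197 mg/L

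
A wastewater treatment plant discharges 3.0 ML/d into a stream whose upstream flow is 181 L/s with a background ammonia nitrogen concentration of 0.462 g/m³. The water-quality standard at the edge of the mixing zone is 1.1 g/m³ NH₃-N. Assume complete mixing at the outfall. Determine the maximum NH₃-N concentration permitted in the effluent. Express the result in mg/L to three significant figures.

4.43 mg/L

3.0 ML/d = 0.03472 m³/s.
181 L/s = 0.181 m³/s.
Mass balance: 1.1·0.2157 = 0.03472·Cₑ + 0.181·0.462.
Cₑ = (0.2373 − 0.08362) / 0.03472 = 4.426 mg/L.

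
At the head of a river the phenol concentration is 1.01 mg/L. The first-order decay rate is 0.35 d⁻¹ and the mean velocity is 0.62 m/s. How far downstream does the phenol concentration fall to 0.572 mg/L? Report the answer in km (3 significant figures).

87.0 km

From C = C₀·e^(−kt), t = ln(C₀/C)/k = ln(1.01/0.572)/0.35 = 0.5686/0.35 = 1.624 d.
Distance = v·t = 0.62 m/s × 1.404e+05 s = 8.702e+04 m = 87.02 km.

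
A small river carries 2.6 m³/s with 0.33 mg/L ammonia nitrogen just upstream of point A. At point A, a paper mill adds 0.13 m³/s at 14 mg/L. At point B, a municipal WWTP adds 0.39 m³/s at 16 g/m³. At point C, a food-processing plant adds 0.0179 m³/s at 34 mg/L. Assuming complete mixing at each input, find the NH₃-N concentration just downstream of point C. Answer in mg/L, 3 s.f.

3.04 mg/L

After input A: C = (2.6·0.33 + 0.13·14) / 2.73 = 0.981 mg/L.
After input B: C = (2.73·0.981 + 0.39·16) / 3.12 = 2.858 mg/L.
After input C: C = (3.12·2.858 + 0.0179·34) / 3.138 = 3.036 mg/L.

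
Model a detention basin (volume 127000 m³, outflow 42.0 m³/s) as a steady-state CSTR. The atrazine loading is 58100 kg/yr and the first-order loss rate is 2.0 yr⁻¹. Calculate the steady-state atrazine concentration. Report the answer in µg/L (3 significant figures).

Outflow Q = 42.0 m³/s × 3.156e+07 s/yr = 1.325e+09 m³/yr.
Steady-state CSTR mass balance: W = Q·C + k·V·C, so C = W/(Q + kV).
Q + kV = 1.325e+09 + 2.0·127000 = 1.326e+09 m³/yr.
C = 58100/1.326e+09 = 4.383e-05 kg/m³ = 0.04383 mg/L = 43.83 µg/L.

43.8 µg/L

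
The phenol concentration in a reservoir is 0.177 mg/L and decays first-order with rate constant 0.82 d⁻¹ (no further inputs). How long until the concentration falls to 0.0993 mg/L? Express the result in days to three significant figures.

0.705 d

t = ln(C₀/C)/k = ln(0.177/0.0993)/0.82 = 0.578/0.82 = 0.7049 d.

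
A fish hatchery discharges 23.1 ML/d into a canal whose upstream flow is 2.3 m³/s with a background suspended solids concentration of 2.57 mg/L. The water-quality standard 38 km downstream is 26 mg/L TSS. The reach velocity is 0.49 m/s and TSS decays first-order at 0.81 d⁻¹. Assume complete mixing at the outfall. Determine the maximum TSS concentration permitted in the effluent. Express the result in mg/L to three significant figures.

494 mg/L

23.1 ML/d = 0.2674 m³/s.
Travel time to the compliance point: t = 3.8e+04/0.49 = 7.755e+04 s = 0.8976 d; decay factor exp(−0.81·0.8976) = 0.4833.
So the concentration just after mixing may be at most 26/0.4833 = 53.79 mg/L.
Mass balance: 53.79·2.567 = 0.2674·Cₑ + 2.3·2.57.
Cₑ = (138.1 − 5.911) / 0.2674 = 494.4 mg/L.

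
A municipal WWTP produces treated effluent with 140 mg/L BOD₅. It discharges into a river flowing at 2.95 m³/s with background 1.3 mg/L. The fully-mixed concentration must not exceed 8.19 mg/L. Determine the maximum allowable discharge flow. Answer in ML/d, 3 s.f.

Mass balance at complete mixing: C_std·(Q_w + Q_r) = Q_w·C_e + Q_r·C_b.
Rearranging, Q_w = Q_r·(C_std − C_b)/(C_e − C_std) = 2.95·(8.19 − 1.3) / (140 − 8.19) = 0.1542 m³/s.
= 13.32 ML/d.

13.3 ML/d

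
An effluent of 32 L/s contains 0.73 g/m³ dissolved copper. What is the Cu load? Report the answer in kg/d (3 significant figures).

2.02 kg/d

32 L/s = 0.032 m³/s.
Mass flux = Q·C = 0.032 m³/s × 0.73 g/m³ = 0.02336 g/s.
= 0.02336 g/s × 86.4 = 2.018 kg/d.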